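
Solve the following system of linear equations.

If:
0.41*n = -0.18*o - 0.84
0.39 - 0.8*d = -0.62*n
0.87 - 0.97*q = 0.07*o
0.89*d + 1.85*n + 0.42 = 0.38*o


Then:
d = -0.11
n = -0.77
o = -2.91
q = 1.11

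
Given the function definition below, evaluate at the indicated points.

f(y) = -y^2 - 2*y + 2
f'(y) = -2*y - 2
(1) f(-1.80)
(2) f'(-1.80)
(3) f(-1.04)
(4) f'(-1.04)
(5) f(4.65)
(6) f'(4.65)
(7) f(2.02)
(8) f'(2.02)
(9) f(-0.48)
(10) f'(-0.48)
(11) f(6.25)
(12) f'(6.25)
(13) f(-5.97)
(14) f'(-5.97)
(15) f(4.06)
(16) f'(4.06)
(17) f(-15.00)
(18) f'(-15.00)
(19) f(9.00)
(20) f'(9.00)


(1) = 2.36
(2) = 1.60
(3) = 3.00
(4) = 0.08
(5) = -28.92
(6) = -11.30
(7) = -6.12
(8) = -6.04
(9) = 2.73
(10) = -1.04
(11) = -49.56
(12) = -14.50
(13) = -21.70
(14) = 9.94
(15) = -22.60
(16) = -10.12
(17) = -193.00
(18) = 28.00
(19) = -97.00
(20) = -20.00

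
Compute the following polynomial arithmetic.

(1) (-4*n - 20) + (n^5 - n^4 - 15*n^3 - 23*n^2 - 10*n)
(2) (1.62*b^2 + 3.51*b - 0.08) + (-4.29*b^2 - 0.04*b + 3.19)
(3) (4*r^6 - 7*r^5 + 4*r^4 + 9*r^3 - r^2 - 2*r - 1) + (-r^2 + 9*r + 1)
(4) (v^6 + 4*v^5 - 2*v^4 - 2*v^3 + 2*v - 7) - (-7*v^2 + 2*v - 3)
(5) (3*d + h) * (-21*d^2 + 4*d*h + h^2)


(1) = n^5 - n^4 - 15*n^3 - 23*n^2 - 14*n - 20
(2) = -2.67*b^2 + 3.47*b + 3.11
(3) = 4*r^6 - 7*r^5 + 4*r^4 + 9*r^3 - 2*r^2 + 7*r
(4) = v^6 + 4*v^5 - 2*v^4 - 2*v^3 + 7*v^2 - 4
(5) = -63*d^3 - 9*d^2*h + 7*d*h^2 + h^3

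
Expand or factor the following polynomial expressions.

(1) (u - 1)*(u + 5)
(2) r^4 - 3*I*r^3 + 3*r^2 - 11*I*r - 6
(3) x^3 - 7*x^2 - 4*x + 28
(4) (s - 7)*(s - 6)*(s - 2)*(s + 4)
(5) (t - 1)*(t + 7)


(1) = u^2 + 4*u - 5
(2) = (r - 3*I)*(r - I)^2*(r + 2*I)
(3) = (x - 7)*(x - 2)*(x + 2)
(4) = s^4 - 11*s^3 + 8*s^2 + 188*s - 336
(5) = t^2 + 6*t - 7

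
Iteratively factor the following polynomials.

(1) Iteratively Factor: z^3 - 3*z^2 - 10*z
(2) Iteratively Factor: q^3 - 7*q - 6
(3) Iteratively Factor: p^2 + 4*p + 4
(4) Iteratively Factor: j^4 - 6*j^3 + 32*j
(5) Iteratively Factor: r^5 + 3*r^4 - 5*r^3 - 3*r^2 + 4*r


(1) = (z + 2)*(z^2 - 5*z) = z*(z + 2)*(z - 5)
(2) = (q - 3)*(q^2 + 3*q + 2) = (q - 3)*(q + 1)*(q + 2)
(3) = (p + 2)*(p + 2)
(4) = (j + 2)*(j^3 - 8*j^2 + 16*j) = (j - 4)*(j + 2)*(j^2 - 4*j) = (j - 4)^2*(j + 2)*(j)
(5) = (r - 1)*(r^4 + 4*r^3 - r^2 - 4*r) = (r - 1)*(r + 4)*(r^3 - r) = (r - 1)*(r + 1)*(r + 4)*(r^2 - r) = r*(r - 1)*(r + 1)*(r + 4)*(r - 1)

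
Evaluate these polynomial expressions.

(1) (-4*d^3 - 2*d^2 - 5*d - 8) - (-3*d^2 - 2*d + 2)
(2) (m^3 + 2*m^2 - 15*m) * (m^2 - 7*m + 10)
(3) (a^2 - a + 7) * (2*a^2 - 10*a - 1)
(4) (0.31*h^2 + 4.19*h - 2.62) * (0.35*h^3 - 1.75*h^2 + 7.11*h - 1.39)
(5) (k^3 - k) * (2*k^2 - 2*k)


(1) = -4*d^3 + d^2 - 3*d - 10
(2) = m^5 - 5*m^4 - 19*m^3 + 125*m^2 - 150*m
(3) = 2*a^4 - 12*a^3 + 23*a^2 - 69*a - 7
(4) = 0.1085*h^5 + 0.924*h^4 - 6.0454*h^3 + 33.945*h^2 - 24.4523*h + 3.6418
(5) = 2*k^5 - 2*k^4 - 2*k^3 + 2*k^2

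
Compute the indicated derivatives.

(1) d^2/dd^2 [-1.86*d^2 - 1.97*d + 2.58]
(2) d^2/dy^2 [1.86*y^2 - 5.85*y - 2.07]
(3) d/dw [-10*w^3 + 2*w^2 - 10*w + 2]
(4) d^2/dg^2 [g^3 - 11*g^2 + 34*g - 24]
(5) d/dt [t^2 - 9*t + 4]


(1) = -3.72000000000000
(2) = 3.72000000000000
(3) = -30*w^2 + 4*w - 10
(4) = 6*g - 22
(5) = 2*t - 9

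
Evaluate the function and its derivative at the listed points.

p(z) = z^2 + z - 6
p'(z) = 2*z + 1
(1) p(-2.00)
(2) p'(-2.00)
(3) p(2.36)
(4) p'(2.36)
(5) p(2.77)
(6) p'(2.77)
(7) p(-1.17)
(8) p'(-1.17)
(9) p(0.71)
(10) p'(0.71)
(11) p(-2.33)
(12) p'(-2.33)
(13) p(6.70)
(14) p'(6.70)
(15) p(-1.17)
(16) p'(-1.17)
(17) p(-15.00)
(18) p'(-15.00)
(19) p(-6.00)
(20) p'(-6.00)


(1) = -4.00
(2) = -3.00
(3) = 1.93
(4) = 5.72
(5) = 4.44
(6) = 6.54
(7) = -5.80
(8) = -1.34
(9) = -4.79
(10) = 2.42
(11) = -2.90
(12) = -3.66
(13) = 45.59
(14) = 14.40
(15) = -5.80
(16) = -1.34
(17) = 204.00
(18) = -29.00
(19) = 24.00
(20) = -11.00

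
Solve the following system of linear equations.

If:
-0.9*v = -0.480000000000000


Then:
v = 0.53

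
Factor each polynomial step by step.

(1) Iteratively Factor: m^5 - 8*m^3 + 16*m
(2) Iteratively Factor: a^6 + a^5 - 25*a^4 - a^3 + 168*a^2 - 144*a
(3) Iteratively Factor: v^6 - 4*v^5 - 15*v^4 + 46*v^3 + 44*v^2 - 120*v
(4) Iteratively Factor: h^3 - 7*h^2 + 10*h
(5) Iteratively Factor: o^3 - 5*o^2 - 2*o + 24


(1) = (m - 2)*(m^4 + 2*m^3 - 4*m^2 - 8*m) = (m - 2)*(m + 2)*(m^3 - 4*m) = m*(m - 2)*(m + 2)*(m^2 - 4) = m*(m - 2)^2*(m + 2)*(m + 2)
(2) = (a + 4)*(a^5 - 3*a^4 - 13*a^3 + 51*a^2 - 36*a) = (a - 3)*(a + 4)*(a^4 - 13*a^2 + 12*a) = (a - 3)*(a + 4)^2*(a^3 - 4*a^2 + 3*a) = (a - 3)^2*(a + 4)^2*(a^2 - a) = (a - 3)^2*(a - 1)*(a + 4)^2*(a)
(3) = (v - 2)*(v^5 - 2*v^4 - 19*v^3 + 8*v^2 + 60*v) = (v - 2)*(v + 3)*(v^4 - 5*v^3 - 4*v^2 + 20*v) = (v - 2)*(v + 2)*(v + 3)*(v^3 - 7*v^2 + 10*v) = (v - 5)*(v - 2)*(v + 2)*(v + 3)*(v^2 - 2*v) = v*(v - 5)*(v - 2)*(v + 2)*(v + 3)*(v - 2)
(4) = (h)*(h^2 - 7*h + 10) = h*(h - 2)*(h - 5)
(5) = (o - 4)*(o^2 - o - 6) = (o - 4)*(o - 3)*(o + 2)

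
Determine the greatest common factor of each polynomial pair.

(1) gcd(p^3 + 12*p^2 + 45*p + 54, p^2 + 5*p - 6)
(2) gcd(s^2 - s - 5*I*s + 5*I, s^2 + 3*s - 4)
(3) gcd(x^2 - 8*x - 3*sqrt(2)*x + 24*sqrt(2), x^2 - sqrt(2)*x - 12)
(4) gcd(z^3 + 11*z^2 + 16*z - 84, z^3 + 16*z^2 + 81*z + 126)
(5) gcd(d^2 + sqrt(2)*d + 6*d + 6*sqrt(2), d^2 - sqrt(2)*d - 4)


(1) = p + 6
(2) = s - 1
(3) = x - 3*sqrt(2)
(4) = gcd((z - 2)*(z + 6)*(z + 7), (z + 3)*(z + 6)*(z + 7)) = z^2 + 13*z + 42
(5) = gcd((d + 6)*(d + sqrt(2)), (d - 2*sqrt(2))*(d + sqrt(2))) = d + sqrt(2)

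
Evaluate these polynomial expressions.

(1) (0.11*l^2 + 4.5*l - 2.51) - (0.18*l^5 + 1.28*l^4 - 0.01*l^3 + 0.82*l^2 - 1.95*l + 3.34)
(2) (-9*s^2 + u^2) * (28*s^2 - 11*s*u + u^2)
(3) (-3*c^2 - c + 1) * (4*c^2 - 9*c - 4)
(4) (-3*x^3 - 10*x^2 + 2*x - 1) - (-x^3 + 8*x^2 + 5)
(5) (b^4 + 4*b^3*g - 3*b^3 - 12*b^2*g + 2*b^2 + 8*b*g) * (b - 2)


(1) = -0.18*l^5 - 1.28*l^4 + 0.01*l^3 - 0.71*l^2 + 6.45*l - 5.85
(2) = -252*s^4 + 99*s^3*u + 19*s^2*u^2 - 11*s*u^3 + u^4
(3) = -12*c^4 + 23*c^3 + 25*c^2 - 5*c - 4
(4) = -2*x^3 - 18*x^2 + 2*x - 6
(5) = b^5 + 4*b^4*g - 5*b^4 - 20*b^3*g + 8*b^3 + 32*b^2*g - 4*b^2 - 16*b*g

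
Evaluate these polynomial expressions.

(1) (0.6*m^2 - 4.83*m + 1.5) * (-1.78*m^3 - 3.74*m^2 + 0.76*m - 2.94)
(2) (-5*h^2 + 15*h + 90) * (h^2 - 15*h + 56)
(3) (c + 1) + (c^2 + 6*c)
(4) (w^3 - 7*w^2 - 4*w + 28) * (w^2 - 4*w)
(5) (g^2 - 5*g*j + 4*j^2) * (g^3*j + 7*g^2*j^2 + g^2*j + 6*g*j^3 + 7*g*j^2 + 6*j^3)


(1) = -1.068*m^5 + 6.3534*m^4 + 15.8502*m^3 - 11.0448*m^2 + 15.3402*m - 4.41
(2) = -5*h^4 + 90*h^3 - 415*h^2 - 510*h + 5040
(3) = c^2 + 7*c + 1
(4) = w^5 - 11*w^4 + 24*w^3 + 44*w^2 - 112*w
(5) = g^5*j + 2*g^4*j^2 + g^4*j - 25*g^3*j^3 + 2*g^3*j^2 - 2*g^2*j^4 - 25*g^2*j^3 + 24*g*j^5 - 2*g*j^4 + 24*j^5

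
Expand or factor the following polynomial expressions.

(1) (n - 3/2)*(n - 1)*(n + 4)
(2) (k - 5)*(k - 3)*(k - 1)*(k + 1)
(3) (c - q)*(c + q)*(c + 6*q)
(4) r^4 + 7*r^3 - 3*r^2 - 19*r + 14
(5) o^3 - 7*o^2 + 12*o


(1) = n^3 + 3*n^2/2 - 17*n/2 + 6
(2) = k^4 - 8*k^3 + 14*k^2 + 8*k - 15
(3) = c^3 + 6*c^2*q - c*q^2 - 6*q^3
(4) = (r - 1)^2*(r + 2)*(r + 7)
(5) = o*(o - 4)*(o - 3)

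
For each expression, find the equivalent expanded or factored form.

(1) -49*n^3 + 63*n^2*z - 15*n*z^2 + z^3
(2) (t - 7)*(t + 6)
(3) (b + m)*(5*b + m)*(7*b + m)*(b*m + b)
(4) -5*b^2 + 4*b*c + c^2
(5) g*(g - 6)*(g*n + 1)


(1) = (-7*n + z)^2*(-n + z)
(2) = t^2 - t - 42
(3) = 35*b^4*m + 35*b^4 + 47*b^3*m^2 + 47*b^3*m + 13*b^2*m^3 + 13*b^2*m^2 + b*m^4 + b*m^3
(4) = (-b + c)*(5*b + c)
(5) = g^3*n - 6*g^2*n + g^2 - 6*g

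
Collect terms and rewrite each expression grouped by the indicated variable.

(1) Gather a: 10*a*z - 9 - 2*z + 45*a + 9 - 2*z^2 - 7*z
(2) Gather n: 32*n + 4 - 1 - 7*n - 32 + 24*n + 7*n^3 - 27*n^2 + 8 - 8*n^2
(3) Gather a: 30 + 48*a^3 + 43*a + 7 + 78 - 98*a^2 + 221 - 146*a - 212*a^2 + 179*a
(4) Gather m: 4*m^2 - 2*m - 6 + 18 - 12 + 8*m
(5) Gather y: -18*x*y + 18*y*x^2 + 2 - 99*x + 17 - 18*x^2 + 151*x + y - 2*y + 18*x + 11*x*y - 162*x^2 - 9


(1) = a*(10*z + 45) - 2*z^2 - 9*z
(2) = 7*n^3 - 35*n^2 + 49*n - 21
(3) = 48*a^3 - 310*a^2 + 76*a + 336
(4) = 4*m^2 + 6*m
(5) = -180*x^2 + 70*x + y*(18*x^2 - 7*x - 1) + 10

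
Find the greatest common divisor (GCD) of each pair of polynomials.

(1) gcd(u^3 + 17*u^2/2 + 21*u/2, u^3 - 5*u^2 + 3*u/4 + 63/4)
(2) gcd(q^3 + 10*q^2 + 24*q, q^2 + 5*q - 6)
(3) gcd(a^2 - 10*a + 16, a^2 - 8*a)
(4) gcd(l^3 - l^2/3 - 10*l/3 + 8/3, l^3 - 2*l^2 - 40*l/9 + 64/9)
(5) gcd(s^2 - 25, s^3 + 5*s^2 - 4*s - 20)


(1) = gcd(u*(u + 3/2)*(u + 7), (u - 7/2)*(u - 3)*(u + 3/2)) = u + 3/2
(2) = gcd(q*(q + 4)*(q + 6), (q - 1)*(q + 6)) = q + 6
(3) = gcd((a - 8)*(a - 2), a*(a - 8)) = a - 8
(4) = l^2 + 2*l/3 - 8/3
(5) = s + 5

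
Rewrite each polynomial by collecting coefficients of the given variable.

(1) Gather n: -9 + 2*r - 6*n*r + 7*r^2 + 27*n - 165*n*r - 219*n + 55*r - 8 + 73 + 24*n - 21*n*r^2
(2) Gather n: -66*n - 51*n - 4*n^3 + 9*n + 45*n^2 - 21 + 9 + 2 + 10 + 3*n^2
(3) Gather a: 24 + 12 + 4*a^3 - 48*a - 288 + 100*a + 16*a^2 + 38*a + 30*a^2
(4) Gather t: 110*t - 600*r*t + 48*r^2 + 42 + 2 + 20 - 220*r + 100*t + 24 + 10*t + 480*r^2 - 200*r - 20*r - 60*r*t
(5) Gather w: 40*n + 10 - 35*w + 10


(1) = n*(-21*r^2 - 171*r - 168) + 7*r^2 + 57*r + 56
(2) = -4*n^3 + 48*n^2 - 108*n
(3) = 4*a^3 + 46*a^2 + 90*a - 252
(4) = 528*r^2 - 440*r + t*(220 - 660*r) + 88
(5) = 40*n - 35*w + 20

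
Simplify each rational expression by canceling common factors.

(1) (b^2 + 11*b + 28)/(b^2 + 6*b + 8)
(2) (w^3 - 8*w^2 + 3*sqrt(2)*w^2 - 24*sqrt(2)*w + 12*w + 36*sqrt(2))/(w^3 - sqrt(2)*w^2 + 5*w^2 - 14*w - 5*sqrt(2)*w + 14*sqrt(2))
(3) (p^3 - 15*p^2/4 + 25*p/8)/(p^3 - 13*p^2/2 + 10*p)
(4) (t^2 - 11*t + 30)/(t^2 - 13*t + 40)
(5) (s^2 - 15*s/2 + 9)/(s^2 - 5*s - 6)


(1) = (b + 7)/(b + 2)
(2) = (w^2 + w*(-6 + 3*sqrt(2)) - 18*sqrt(2))/(w^2 + w*(7 - sqrt(2)) - 7*sqrt(2))
(3) = (4*p - 5)/(4*p - 16)
(4) = (t - 6)/(t - 8)
(5) = (2*s - 3)/(2*s + 2)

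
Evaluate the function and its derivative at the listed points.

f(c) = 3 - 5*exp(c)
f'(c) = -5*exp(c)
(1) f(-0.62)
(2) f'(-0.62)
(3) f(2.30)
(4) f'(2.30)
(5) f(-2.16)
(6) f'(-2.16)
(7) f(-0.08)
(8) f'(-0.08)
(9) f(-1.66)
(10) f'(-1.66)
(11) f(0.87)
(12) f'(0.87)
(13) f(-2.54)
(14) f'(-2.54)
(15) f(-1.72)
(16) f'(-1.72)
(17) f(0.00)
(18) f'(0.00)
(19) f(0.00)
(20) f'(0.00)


(1) = 0.31
(2) = -2.69
(3) = -46.87
(4) = -49.87
(5) = 2.42
(6) = -0.58
(7) = -1.62
(8) = -4.62
(9) = 2.05
(10) = -0.95
(11) = -8.93
(12) = -11.93
(13) = 2.61
(14) = -0.39
(15) = 2.10
(16) = -0.90
(17) = -2.00
(18) = -5.00
(19) = -2.00
(20) = -5.00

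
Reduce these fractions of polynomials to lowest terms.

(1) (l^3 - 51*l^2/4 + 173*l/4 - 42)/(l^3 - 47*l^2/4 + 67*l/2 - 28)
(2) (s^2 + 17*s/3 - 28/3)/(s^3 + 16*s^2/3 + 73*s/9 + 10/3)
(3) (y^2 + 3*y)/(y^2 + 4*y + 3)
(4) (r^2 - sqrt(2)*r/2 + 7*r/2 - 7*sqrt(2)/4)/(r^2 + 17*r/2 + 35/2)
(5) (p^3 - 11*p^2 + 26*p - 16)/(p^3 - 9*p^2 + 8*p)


(1) = (l - 3)/(l - 2)
(2) = (9*s^2 + 51*s - 84)/(9*s^3 + 48*s^2 + 73*s + 30)
(3) = y/(y + 1)
(4) = (8*r - 4*sqrt(2))/(8*r + 40)
(5) = (p - 2)/p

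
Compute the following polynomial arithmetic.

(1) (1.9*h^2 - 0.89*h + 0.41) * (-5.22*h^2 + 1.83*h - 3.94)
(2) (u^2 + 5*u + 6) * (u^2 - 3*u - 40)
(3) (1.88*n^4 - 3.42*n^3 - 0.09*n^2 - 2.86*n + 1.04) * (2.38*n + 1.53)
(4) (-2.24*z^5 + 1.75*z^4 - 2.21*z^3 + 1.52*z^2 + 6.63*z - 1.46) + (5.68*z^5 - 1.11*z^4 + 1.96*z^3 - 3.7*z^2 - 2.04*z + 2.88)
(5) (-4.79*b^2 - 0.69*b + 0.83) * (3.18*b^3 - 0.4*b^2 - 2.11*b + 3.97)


(1) = -9.918*h^4 + 8.1228*h^3 - 11.2549*h^2 + 4.2569*h - 1.6154
(2) = u^4 + 2*u^3 - 49*u^2 - 218*u - 240
(3) = 4.4744*n^5 - 5.2632*n^4 - 5.4468*n^3 - 6.9445*n^2 - 1.9006*n + 1.5912
(4) = 3.44*z^5 + 0.64*z^4 - 0.25*z^3 - 2.18*z^2 + 4.59*z + 1.42
(5) = -15.2322*b^5 - 0.2782*b^4 + 13.0223*b^3 - 17.8924*b^2 - 4.4906*b + 3.2951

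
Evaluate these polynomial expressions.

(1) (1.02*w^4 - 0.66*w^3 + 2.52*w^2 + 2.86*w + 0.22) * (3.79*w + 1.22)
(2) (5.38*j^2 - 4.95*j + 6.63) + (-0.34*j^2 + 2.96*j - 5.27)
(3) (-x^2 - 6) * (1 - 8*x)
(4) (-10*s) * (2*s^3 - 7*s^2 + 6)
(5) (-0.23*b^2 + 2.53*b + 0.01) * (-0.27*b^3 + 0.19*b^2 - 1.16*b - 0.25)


(1) = 3.8658*w^5 - 1.257*w^4 + 8.7456*w^3 + 13.9138*w^2 + 4.323*w + 0.2684
(2) = 5.04*j^2 - 1.99*j + 1.36
(3) = 8*x^3 - x^2 + 48*x - 6
(4) = -20*s^4 + 70*s^3 - 60*s
(5) = 0.0621*b^5 - 0.7268*b^4 + 0.7448*b^3 - 2.8754*b^2 - 0.6441*b - 0.0025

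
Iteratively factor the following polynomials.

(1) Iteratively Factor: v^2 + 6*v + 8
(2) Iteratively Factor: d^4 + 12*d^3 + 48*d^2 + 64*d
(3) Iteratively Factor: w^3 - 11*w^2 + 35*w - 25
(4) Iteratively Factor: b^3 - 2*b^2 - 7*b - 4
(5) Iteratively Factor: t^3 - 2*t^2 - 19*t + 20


(1) = (v + 2)*(v + 4)
(2) = (d + 4)*(d^3 + 8*d^2 + 16*d) = d*(d + 4)*(d^2 + 8*d + 16) = d*(d + 4)^2*(d + 4)
(3) = (w - 1)*(w^2 - 10*w + 25) = (w - 5)*(w - 1)*(w - 5)
(4) = (b + 1)*(b^2 - 3*b - 4) = (b - 4)*(b + 1)*(b + 1)
(5) = (t - 5)*(t^2 + 3*t - 4) = (t - 5)*(t - 1)*(t + 4)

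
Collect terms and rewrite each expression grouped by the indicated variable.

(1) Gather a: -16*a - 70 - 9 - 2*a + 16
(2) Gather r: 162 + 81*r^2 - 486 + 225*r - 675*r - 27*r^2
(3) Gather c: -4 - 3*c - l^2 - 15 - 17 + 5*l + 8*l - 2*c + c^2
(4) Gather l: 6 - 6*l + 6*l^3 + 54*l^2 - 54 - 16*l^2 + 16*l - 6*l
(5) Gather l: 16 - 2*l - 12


(1) = -18*a - 63
(2) = 54*r^2 - 450*r - 324
(3) = c^2 - 5*c - l^2 + 13*l - 36
(4) = 6*l^3 + 38*l^2 + 4*l - 48
(5) = 4 - 2*l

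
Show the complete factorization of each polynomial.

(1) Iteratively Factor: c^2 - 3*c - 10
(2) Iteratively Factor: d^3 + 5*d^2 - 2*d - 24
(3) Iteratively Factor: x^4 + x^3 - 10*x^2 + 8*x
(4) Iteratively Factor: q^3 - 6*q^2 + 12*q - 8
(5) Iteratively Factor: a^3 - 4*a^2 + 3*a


(1) = (c + 2)*(c - 5)
(2) = (d - 2)*(d^2 + 7*d + 12) = (d - 2)*(d + 3)*(d + 4)
(3) = (x + 4)*(x^3 - 3*x^2 + 2*x) = (x - 2)*(x + 4)*(x^2 - x) = (x - 2)*(x - 1)*(x + 4)*(x)
(4) = (q - 2)*(q^2 - 4*q + 4) = (q - 2)^2*(q - 2)
(5) = (a - 3)*(a^2 - a) = (a - 3)*(a - 1)*(a)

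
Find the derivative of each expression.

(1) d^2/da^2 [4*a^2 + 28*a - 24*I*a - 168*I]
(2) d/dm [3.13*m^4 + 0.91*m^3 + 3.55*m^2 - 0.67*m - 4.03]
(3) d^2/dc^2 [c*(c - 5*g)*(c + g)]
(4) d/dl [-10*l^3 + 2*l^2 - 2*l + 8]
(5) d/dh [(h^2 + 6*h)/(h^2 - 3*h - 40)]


(1) = 8
(2) = 12.52*m^3 + 2.73*m^2 + 7.1*m - 0.67
(3) = 6*c - 8*g
(4) = -30*l^2 + 4*l - 2
(5) = (-9*h^2 - 80*h - 240)/(h^4 - 6*h^3 - 71*h^2 + 240*h + 1600)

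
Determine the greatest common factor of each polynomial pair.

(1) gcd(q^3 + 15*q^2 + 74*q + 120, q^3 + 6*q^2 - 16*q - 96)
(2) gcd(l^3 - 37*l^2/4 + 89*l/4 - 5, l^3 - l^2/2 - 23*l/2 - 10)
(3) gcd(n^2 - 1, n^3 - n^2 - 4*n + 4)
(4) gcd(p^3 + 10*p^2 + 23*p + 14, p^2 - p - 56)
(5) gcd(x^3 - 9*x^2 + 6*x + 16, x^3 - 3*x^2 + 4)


(1) = gcd((q + 4)*(q + 5)*(q + 6), (q - 4)*(q + 4)*(q + 6)) = q^2 + 10*q + 24
(2) = l - 4
(3) = gcd((n - 1)*(n + 1), (n - 2)*(n - 1)*(n + 2)) = n - 1
(4) = p + 7
(5) = x^2 - x - 2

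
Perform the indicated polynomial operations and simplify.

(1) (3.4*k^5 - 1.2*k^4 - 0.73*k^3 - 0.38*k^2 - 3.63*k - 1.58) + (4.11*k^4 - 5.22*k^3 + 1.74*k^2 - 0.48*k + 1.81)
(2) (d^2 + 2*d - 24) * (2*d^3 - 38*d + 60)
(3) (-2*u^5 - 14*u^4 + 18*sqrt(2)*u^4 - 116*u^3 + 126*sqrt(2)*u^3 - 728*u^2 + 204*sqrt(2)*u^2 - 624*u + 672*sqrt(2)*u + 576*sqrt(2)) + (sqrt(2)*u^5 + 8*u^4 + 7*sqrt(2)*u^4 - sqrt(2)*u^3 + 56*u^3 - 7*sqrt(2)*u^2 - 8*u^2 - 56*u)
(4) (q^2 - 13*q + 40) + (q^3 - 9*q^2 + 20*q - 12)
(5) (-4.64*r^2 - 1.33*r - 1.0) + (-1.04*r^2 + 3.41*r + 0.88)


(1) = 3.4*k^5 + 2.91*k^4 - 5.95*k^3 + 1.36*k^2 - 4.11*k + 0.23
(2) = 2*d^5 + 4*d^4 - 86*d^3 - 16*d^2 + 1032*d - 1440
(3) = -2*u^5 + sqrt(2)*u^5 - 6*u^4 + 25*sqrt(2)*u^4 - 60*u^3 + 125*sqrt(2)*u^3 - 736*u^2 + 197*sqrt(2)*u^2 - 680*u + 672*sqrt(2)*u + 576*sqrt(2)
(4) = q^3 - 8*q^2 + 7*q + 28
(5) = -5.68*r^2 + 2.08*r - 0.12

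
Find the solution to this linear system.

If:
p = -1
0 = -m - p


Then:
m = 1
p = -1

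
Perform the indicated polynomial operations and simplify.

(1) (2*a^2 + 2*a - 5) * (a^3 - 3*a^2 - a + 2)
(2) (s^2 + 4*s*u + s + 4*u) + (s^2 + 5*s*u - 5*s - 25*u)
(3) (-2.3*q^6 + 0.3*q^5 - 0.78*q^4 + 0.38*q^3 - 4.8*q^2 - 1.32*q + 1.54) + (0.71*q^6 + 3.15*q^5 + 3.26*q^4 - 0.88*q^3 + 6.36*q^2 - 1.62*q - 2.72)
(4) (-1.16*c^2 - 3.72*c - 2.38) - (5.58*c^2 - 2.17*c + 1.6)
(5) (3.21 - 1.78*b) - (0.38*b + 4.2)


(1) = 2*a^5 - 4*a^4 - 13*a^3 + 17*a^2 + 9*a - 10
(2) = 2*s^2 + 9*s*u - 4*s - 21*u
(3) = -1.59*q^6 + 3.45*q^5 + 2.48*q^4 - 0.5*q^3 + 1.56*q^2 - 2.94*q - 1.18
(4) = -6.74*c^2 - 1.55*c - 3.98
(5) = -2.16*b - 0.99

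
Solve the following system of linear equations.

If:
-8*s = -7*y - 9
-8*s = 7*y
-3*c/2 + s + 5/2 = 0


Then:
c = 49/24
s = 9/16
y = -9/14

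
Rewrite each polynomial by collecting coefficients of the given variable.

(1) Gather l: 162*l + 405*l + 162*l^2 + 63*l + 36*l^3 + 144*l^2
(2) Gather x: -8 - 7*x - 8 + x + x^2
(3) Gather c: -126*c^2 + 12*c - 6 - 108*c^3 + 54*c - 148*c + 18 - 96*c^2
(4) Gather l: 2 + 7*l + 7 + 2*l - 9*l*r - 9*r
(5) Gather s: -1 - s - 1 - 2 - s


(1) = 36*l^3 + 306*l^2 + 630*l
(2) = x^2 - 6*x - 16
(3) = -108*c^3 - 222*c^2 - 82*c + 12
(4) = l*(9 - 9*r) - 9*r + 9
(5) = -2*s - 4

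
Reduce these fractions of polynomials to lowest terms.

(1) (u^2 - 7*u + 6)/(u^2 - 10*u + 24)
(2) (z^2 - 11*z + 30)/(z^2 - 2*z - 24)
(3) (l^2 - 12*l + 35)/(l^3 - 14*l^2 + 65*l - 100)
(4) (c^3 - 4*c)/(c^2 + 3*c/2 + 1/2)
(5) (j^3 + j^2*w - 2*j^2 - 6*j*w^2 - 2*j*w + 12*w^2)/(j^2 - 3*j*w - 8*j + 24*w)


(1) = (u - 1)/(u - 4)
(2) = (z - 5)/(z + 4)
(3) = (l - 7)/(l^2 - 9*l + 20)
(4) = (2*c^3 - 8*c)/(2*c^2 + 3*c + 1)
(5) = (-j^3 - j^2*w + 2*j^2 + 6*j*w^2 + 2*j*w - 12*w^2)/(-j^2 + 3*j*w + 8*j - 24*w)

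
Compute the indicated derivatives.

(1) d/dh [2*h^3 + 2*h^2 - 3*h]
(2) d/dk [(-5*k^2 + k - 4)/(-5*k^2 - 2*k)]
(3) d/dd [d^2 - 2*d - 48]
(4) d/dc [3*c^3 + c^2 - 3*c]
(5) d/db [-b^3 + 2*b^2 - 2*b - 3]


(1) = 6*h^2 + 4*h - 3
(2) = (15*k^2 - 40*k - 8)/(k^2*(25*k^2 + 20*k + 4))
(3) = 2*d - 2
(4) = 9*c^2 + 2*c - 3
(5) = -3*b^2 + 4*b - 2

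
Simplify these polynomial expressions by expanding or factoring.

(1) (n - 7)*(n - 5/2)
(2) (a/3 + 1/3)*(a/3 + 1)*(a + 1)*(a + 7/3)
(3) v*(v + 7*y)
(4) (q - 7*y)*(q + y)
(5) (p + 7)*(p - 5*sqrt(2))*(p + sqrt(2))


(1) = n^2 - 19*n/2 + 35/2
(2) = a^4/9 + 22*a^3/27 + 56*a^2/27 + 58*a/27 + 7/9
(3) = v^2 + 7*v*y
(4) = q^2 - 6*q*y - 7*y^2
(5) = p^3 - 4*sqrt(2)*p^2 + 7*p^2 - 28*sqrt(2)*p - 10*p - 70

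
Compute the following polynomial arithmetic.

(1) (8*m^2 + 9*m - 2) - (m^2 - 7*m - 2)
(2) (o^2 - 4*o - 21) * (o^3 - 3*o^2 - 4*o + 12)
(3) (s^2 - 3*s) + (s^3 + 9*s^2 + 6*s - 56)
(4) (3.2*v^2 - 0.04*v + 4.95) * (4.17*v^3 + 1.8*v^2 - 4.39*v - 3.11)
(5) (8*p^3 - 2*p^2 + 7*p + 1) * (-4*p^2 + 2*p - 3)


(1) = 7*m^2 + 16*m
(2) = o^5 - 7*o^4 - 13*o^3 + 91*o^2 + 36*o - 252
(3) = s^3 + 10*s^2 + 3*s - 56
(4) = 13.344*v^5 + 5.5932*v^4 + 6.5215*v^3 - 0.8664*v^2 - 21.6061*v - 15.3945
(5) = -32*p^5 + 24*p^4 - 56*p^3 + 16*p^2 - 19*p - 3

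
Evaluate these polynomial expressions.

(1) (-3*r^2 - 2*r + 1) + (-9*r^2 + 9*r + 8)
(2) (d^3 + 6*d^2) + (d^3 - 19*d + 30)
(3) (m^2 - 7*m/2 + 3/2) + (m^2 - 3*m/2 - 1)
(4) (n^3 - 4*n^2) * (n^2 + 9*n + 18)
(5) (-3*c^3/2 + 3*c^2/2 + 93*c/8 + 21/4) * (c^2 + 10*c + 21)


(1) = -12*r^2 + 7*r + 9
(2) = 2*d^3 + 6*d^2 - 19*d + 30
(3) = 2*m^2 - 5*m + 1/2
(4) = n^5 + 5*n^4 - 18*n^3 - 72*n^2
(5) = -3*c^5/2 - 27*c^4/2 - 39*c^3/8 + 153*c^2 + 2373*c/8 + 441/4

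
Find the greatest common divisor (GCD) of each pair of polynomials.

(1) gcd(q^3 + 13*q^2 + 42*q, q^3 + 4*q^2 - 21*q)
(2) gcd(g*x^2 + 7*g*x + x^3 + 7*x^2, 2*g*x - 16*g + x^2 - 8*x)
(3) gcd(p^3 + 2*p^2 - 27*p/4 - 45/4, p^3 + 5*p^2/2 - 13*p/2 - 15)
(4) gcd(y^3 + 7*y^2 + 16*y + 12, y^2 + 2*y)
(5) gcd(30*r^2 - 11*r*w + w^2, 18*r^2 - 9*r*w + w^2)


(1) = q^2 + 7*q
(2) = 1
(3) = gcd((p - 5/2)*(p + 3/2)*(p + 3), (p - 5/2)*(p + 2)*(p + 3)) = p^2 + p/2 - 15/2
(4) = y + 2
(5) = 6*r - w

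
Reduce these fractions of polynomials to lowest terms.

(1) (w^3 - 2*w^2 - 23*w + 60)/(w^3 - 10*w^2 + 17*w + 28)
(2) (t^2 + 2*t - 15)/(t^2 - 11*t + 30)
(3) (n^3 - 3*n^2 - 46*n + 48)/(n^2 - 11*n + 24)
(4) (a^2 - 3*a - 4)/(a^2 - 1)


(1) = (w^2 + 2*w - 15)/(w^2 - 6*w - 7)
(2) = (t^2 + 2*t - 15)/(t^2 - 11*t + 30)
(3) = (n^2 + 5*n - 6)/(n - 3)
(4) = (a - 4)/(a - 1)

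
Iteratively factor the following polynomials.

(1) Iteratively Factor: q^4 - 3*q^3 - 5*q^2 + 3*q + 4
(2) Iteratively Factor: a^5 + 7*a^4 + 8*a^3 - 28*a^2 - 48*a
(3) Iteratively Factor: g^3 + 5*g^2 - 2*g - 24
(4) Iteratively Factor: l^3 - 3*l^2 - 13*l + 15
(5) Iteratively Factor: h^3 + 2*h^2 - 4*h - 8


(1) = (q - 1)*(q^3 - 2*q^2 - 7*q - 4) = (q - 4)*(q - 1)*(q^2 + 2*q + 1) = (q - 4)*(q - 1)*(q + 1)*(q + 1)
(2) = (a)*(a^4 + 7*a^3 + 8*a^2 - 28*a - 48) = a*(a + 3)*(a^3 + 4*a^2 - 4*a - 16) = a*(a - 2)*(a + 3)*(a^2 + 6*a + 8) = a*(a - 2)*(a + 3)*(a + 4)*(a + 2)
(3) = (g + 4)*(g^2 + g - 6) = (g + 3)*(g + 4)*(g - 2)
(4) = (l - 1)*(l^2 - 2*l - 15) = (l - 5)*(l - 1)*(l + 3)
(5) = (h + 2)*(h^2 - 4) = (h + 2)^2*(h - 2)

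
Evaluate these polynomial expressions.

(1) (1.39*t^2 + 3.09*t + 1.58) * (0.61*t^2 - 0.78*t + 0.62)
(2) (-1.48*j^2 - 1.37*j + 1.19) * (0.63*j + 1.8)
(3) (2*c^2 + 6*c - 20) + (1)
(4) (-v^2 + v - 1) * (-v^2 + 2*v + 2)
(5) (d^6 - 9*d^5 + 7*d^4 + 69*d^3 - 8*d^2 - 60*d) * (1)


(1) = 0.8479*t^4 + 0.8007*t^3 - 0.5846*t^2 + 0.6834*t + 0.9796
(2) = -0.9324*j^3 - 3.5271*j^2 - 1.7163*j + 2.142
(3) = 2*c^2 + 6*c - 19
(4) = v^4 - 3*v^3 + v^2 - 2
(5) = d^6 - 9*d^5 + 7*d^4 + 69*d^3 - 8*d^2 - 60*d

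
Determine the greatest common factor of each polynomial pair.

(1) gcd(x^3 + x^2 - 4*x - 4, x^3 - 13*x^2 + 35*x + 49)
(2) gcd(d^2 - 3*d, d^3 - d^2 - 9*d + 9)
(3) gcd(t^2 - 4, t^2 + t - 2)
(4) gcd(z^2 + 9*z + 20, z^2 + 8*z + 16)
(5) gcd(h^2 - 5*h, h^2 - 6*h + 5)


(1) = x + 1
(2) = d - 3
(3) = gcd((t - 2)*(t + 2), (t - 1)*(t + 2)) = t + 2
(4) = z + 4
(5) = h - 5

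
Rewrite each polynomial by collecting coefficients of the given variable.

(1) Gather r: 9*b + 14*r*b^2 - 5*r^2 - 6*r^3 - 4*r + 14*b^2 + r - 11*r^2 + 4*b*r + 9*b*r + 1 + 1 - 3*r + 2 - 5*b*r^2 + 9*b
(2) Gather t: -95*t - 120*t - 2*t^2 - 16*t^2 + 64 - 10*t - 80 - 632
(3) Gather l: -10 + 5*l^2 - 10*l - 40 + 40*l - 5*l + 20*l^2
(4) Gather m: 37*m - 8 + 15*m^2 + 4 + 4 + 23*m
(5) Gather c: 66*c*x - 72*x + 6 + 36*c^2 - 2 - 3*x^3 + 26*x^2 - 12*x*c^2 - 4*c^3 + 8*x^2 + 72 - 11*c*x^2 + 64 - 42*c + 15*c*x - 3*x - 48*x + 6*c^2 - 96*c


(1) = 14*b^2 + 18*b - 6*r^3 + r^2*(-5*b - 16) + r*(14*b^2 + 13*b - 6) + 4
(2) = -18*t^2 - 225*t - 648
(3) = 25*l^2 + 25*l - 50
(4) = 15*m^2 + 60*m
(5) = -4*c^3 + c^2*(42 - 12*x) + c*(-11*x^2 + 81*x - 138) - 3*x^3 + 34*x^2 - 123*x + 140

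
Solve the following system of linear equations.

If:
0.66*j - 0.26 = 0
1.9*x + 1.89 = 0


Then:
j = 0.39
x = -0.99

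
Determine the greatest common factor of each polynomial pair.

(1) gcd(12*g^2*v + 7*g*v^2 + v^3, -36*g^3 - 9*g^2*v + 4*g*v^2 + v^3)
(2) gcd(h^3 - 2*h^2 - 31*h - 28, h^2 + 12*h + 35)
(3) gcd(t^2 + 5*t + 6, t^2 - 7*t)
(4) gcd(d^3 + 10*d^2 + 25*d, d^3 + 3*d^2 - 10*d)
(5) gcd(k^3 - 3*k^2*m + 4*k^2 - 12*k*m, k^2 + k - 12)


(1) = 12*g^2 + 7*g*v + v^2
(2) = 1
(3) = 1
(4) = d^2 + 5*d
(5) = k + 4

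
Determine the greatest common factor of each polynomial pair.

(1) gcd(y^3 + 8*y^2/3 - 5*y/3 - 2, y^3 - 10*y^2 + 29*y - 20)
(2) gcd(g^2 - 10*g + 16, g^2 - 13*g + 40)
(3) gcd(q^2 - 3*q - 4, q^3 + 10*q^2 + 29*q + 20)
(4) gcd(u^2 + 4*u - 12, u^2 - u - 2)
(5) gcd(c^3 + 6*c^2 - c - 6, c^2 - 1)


(1) = gcd((y - 1)*(y + 2/3)*(y + 3), (y - 5)*(y - 4)*(y - 1)) = y - 1
(2) = gcd((g - 8)*(g - 2), (g - 8)*(g - 5)) = g - 8
(3) = q + 1
(4) = u - 2
(5) = gcd((c - 1)*(c + 1)*(c + 6), (c - 1)*(c + 1)) = c^2 - 1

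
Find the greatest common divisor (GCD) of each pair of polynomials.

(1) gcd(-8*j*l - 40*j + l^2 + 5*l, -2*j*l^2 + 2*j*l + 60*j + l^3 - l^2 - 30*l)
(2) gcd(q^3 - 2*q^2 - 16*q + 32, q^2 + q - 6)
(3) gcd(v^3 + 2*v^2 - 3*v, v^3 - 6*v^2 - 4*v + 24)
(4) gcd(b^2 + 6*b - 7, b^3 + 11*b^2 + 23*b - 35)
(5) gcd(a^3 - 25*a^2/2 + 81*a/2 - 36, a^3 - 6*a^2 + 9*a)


(1) = gcd((-8*j + l)*(l + 5), (-2*j + l)*(l - 6)*(l + 5)) = l + 5
(2) = gcd((q - 4)*(q - 2)*(q + 4), (q - 2)*(q + 3)) = q - 2
(3) = gcd(v*(v - 1)*(v + 3), (v - 6)*(v - 2)*(v + 2)) = 1
(4) = gcd((b - 1)*(b + 7), (b - 1)*(b + 5)*(b + 7)) = b^2 + 6*b - 7
(5) = gcd((a - 8)*(a - 3)*(a - 3/2), a*(a - 3)^2) = a - 3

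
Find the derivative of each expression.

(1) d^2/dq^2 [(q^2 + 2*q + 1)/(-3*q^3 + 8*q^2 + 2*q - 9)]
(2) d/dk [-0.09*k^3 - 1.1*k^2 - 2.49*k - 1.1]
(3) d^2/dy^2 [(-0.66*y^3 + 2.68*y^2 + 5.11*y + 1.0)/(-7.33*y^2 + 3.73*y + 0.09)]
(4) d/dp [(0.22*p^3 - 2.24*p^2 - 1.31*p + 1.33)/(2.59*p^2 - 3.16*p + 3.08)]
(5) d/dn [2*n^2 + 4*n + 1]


(1) = 2*(-9*q^3 - 27*q^2 + 180*q - 193)/(27*q^6 - 297*q^5 + 1332*q^4 - 3113*q^3 + 3996*q^2 - 2673*q + 729)
(2) = -0.27*k^2 - 2.2*k - 2.49
(3) = (-676.42075*y^3 - 331.652004*y^2 + 143.851074*y - 25.757762)/(393.832837*y^6 - 601.226391*y^5 + 291.437868*y^4 - 37.131031*y^3 - 3.578364*y^2 - 0.090639*y - 0.000729)
(4) = (0.5698*p^4 - 1.3904*p^3 + 12.5041*p^2 - 20.6878*p + 0.168)/(6.7081*p^4 - 16.3688*p^3 + 25.94*p^2 - 19.4656*p + 9.4864)
(5) = 4*n + 4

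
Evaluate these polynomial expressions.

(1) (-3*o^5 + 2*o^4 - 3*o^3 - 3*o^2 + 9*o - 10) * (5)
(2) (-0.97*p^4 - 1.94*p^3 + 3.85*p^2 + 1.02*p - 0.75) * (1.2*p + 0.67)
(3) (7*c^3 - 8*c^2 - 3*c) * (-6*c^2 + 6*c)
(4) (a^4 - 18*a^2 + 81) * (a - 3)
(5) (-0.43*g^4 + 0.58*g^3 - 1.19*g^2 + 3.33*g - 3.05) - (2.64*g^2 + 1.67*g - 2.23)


(1) = -15*o^5 + 10*o^4 - 15*o^3 - 15*o^2 + 45*o - 50
(2) = -1.164*p^5 - 2.9779*p^4 + 3.3202*p^3 + 3.8035*p^2 - 0.2166*p - 0.5025
(3) = -42*c^5 + 90*c^4 - 30*c^3 - 18*c^2
(4) = a^5 - 3*a^4 - 18*a^3 + 54*a^2 + 81*a - 243
(5) = -0.43*g^4 + 0.58*g^3 - 3.83*g^2 + 1.66*g - 0.82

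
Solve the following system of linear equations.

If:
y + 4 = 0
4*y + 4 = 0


Then:
No Solution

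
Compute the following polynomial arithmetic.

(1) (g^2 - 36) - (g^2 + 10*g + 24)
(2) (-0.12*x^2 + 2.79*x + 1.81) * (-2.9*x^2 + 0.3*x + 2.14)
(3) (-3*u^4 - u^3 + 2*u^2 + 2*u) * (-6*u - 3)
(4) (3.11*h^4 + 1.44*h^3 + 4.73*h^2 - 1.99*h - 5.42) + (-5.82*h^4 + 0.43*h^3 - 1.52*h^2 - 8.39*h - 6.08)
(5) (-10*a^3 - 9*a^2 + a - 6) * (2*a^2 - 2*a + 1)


(1) = -10*g - 60
(2) = 0.348*x^4 - 8.127*x^3 - 4.6688*x^2 + 6.5136*x + 3.8734
(3) = 18*u^5 + 15*u^4 - 9*u^3 - 18*u^2 - 6*u
(4) = -2.71*h^4 + 1.87*h^3 + 3.21*h^2 - 10.38*h - 11.5
(5) = -20*a^5 + 2*a^4 + 10*a^3 - 23*a^2 + 13*a - 6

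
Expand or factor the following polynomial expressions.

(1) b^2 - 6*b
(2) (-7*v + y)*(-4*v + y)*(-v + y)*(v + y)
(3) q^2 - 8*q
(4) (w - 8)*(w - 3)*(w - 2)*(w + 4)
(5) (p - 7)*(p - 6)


(1) = b*(b - 6)
(2) = -28*v^4 + 11*v^3*y + 27*v^2*y^2 - 11*v*y^3 + y^4
(3) = q*(q - 8)
(4) = w^4 - 9*w^3 - 6*w^2 + 136*w - 192
(5) = p^2 - 13*p + 42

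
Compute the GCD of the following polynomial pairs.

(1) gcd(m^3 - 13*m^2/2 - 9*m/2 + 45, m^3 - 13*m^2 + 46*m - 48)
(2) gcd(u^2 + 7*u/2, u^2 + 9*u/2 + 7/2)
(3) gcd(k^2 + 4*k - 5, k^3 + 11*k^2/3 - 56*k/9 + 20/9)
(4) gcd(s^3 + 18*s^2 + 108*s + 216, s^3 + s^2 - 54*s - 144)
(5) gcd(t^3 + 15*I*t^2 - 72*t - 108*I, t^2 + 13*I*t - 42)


(1) = m - 3
(2) = u + 7/2
(3) = gcd((k - 1)*(k + 5), (k - 2/3)^2*(k + 5)) = k + 5
(4) = gcd((s + 6)^3, (s - 8)*(s + 3)*(s + 6)) = s + 6
(5) = gcd((t + 3*I)*(t + 6*I)^2, (t + 6*I)*(t + 7*I)) = t + 6*I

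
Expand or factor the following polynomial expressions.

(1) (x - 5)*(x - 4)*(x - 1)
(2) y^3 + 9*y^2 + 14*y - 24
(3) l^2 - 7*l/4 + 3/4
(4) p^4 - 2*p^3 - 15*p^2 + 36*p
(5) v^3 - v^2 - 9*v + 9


(1) = x^3 - 10*x^2 + 29*x - 20
(2) = (y - 1)*(y + 4)*(y + 6)
(3) = (l - 1)*(l - 3/4)
(4) = p*(p - 3)^2*(p + 4)
(5) = (v - 3)*(v - 1)*(v + 3)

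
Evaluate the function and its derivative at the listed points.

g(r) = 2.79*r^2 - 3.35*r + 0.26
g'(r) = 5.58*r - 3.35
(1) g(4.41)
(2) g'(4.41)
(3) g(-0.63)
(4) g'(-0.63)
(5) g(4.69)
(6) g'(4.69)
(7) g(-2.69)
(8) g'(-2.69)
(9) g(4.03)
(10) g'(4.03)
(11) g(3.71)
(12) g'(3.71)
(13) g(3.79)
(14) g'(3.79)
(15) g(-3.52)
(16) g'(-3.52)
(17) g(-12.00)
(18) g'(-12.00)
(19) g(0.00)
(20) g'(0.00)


(1) = 39.75
(2) = 21.26
(3) = 3.48
(4) = -6.87
(5) = 45.92
(6) = 22.82
(7) = 29.46
(8) = -18.36
(9) = 32.07
(10) = 19.14
(11) = 26.23
(12) = 17.35
(13) = 27.64
(14) = 17.80
(15) = 46.62
(16) = -22.99
(17) = 442.22
(18) = -70.31
(19) = 0.26
(20) = -3.35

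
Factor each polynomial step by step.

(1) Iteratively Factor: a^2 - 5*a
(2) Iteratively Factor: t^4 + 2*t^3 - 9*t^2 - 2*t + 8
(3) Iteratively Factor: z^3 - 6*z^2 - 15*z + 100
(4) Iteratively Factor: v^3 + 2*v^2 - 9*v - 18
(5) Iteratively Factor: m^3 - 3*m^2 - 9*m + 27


(1) = (a)*(a - 5)
(2) = (t - 1)*(t^3 + 3*t^2 - 6*t - 8) = (t - 1)*(t + 1)*(t^2 + 2*t - 8) = (t - 2)*(t - 1)*(t + 1)*(t + 4)
(3) = (z - 5)*(z^2 - z - 20) = (z - 5)*(z + 4)*(z - 5)
(4) = (v + 3)*(v^2 - v - 6) = (v - 3)*(v + 3)*(v + 2)
(5) = (m - 3)*(m^2 - 9) = (m - 3)*(m + 3)*(m - 3)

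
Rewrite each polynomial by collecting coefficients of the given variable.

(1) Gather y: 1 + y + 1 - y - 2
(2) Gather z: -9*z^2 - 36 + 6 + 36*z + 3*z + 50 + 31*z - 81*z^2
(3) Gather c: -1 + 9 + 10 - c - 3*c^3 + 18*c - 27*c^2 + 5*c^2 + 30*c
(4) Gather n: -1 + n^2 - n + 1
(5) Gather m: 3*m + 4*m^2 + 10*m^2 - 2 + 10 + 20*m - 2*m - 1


(1) = 0
(2) = -90*z^2 + 70*z + 20
(3) = -3*c^3 - 22*c^2 + 47*c + 18
(4) = n^2 - n
(5) = 14*m^2 + 21*m + 7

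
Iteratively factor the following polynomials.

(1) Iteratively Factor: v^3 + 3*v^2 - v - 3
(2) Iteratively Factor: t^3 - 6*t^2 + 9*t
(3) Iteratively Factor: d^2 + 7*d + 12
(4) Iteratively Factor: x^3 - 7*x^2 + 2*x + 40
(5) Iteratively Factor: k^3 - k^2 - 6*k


(1) = (v - 1)*(v^2 + 4*v + 3) = (v - 1)*(v + 1)*(v + 3)
(2) = (t - 3)*(t^2 - 3*t) = (t - 3)^2*(t)
(3) = (d + 4)*(d + 3)
(4) = (x - 5)*(x^2 - 2*x - 8) = (x - 5)*(x - 4)*(x + 2)
(5) = (k + 2)*(k^2 - 3*k) = (k - 3)*(k + 2)*(k)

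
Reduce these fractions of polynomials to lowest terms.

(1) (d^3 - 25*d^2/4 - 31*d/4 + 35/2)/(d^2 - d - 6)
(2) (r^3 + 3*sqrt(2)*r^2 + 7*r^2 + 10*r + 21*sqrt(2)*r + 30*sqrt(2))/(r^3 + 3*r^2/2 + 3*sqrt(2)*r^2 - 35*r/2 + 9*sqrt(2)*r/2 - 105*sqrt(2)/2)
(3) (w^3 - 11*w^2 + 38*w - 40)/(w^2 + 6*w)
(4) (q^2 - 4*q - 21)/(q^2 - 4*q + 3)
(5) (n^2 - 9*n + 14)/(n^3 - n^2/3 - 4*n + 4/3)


(1) = (4*d^2 - 33*d + 35)/(4*d - 12)
(2) = (2*r + 4)/(2*r - 7)
(3) = (w^3 - 11*w^2 + 38*w - 40)/(w^2 + 6*w)
(4) = (q^2 - 4*q - 21)/(q^2 - 4*q + 3)
(5) = (3*n - 21)/(3*n^2 + 5*n - 2)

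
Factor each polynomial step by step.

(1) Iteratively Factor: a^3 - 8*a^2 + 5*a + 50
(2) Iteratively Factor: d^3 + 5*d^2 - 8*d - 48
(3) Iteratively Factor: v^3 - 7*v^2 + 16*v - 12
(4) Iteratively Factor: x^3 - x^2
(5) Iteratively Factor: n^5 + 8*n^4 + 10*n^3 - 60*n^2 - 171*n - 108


(1) = (a - 5)*(a^2 - 3*a - 10) = (a - 5)*(a + 2)*(a - 5)
(2) = (d + 4)*(d^2 + d - 12) = (d + 4)^2*(d - 3)
(3) = (v - 3)*(v^2 - 4*v + 4) = (v - 3)*(v - 2)*(v - 2)
(4) = (x - 1)*(x^2) = x*(x - 1)*(x)
(5) = (n + 1)*(n^4 + 7*n^3 + 3*n^2 - 63*n - 108) = (n + 1)*(n + 3)*(n^3 + 4*n^2 - 9*n - 36) = (n + 1)*(n + 3)*(n + 4)*(n^2 - 9) = (n + 1)*(n + 3)^2*(n + 4)*(n - 3)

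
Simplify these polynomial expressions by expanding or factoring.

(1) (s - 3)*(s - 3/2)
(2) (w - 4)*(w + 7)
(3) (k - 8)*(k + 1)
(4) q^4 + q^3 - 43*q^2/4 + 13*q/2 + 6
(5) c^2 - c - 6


(1) = s^2 - 9*s/2 + 9/2
(2) = w^2 + 3*w - 28
(3) = k^2 - 7*k - 8
(4) = (q - 2)*(q - 3/2)*(q + 1/2)*(q + 4)
(5) = (c - 3)*(c + 2)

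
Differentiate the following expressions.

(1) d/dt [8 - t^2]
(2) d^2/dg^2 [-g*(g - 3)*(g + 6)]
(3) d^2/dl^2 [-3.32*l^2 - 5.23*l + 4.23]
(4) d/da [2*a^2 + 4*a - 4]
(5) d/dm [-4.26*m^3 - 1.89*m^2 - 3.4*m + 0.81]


(1) = -2*t
(2) = -6*g - 6
(3) = -6.64000000000000
(4) = 4*a + 4
(5) = -12.78*m^2 - 3.78*m - 3.4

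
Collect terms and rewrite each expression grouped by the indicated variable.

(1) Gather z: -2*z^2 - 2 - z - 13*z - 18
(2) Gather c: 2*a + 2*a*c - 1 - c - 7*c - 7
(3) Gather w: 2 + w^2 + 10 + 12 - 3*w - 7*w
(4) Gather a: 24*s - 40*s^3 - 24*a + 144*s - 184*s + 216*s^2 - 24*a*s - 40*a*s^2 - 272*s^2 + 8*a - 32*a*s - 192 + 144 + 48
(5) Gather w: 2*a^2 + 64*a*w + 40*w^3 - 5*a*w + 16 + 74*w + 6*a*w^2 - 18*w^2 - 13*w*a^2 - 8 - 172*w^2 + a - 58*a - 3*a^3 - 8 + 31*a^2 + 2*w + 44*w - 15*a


(1) = -2*z^2 - 14*z - 20
(2) = 2*a + c*(2*a - 8) - 8
(3) = w^2 - 10*w + 24
(4) = a*(-40*s^2 - 56*s - 16) - 40*s^3 - 56*s^2 - 16*s
(5) = -3*a^3 + 33*a^2 - 72*a + 40*w^3 + w^2*(6*a - 190) + w*(-13*a^2 + 59*a + 120)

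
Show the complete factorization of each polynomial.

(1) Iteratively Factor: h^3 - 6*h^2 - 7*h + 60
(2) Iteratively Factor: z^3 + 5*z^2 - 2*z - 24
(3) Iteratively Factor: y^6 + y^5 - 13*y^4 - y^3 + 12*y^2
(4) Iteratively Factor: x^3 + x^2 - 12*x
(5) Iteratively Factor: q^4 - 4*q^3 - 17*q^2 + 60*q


(1) = (h - 5)*(h^2 - h - 12) = (h - 5)*(h - 4)*(h + 3)
(2) = (z + 3)*(z^2 + 2*z - 8) = (z - 2)*(z + 3)*(z + 4)
(3) = (y)*(y^5 + y^4 - 13*y^3 - y^2 + 12*y) = y^2*(y^4 + y^3 - 13*y^2 - y + 12) = y^2*(y - 1)*(y^3 + 2*y^2 - 11*y - 12) = y^2*(y - 3)*(y - 1)*(y^2 + 5*y + 4) = y^2*(y - 3)*(y - 1)*(y + 4)*(y + 1)
(4) = (x - 3)*(x^2 + 4*x) = x*(x - 3)*(x + 4)
(5) = (q - 3)*(q^3 - q^2 - 20*q) = (q - 3)*(q + 4)*(q^2 - 5*q) = (q - 5)*(q - 3)*(q + 4)*(q)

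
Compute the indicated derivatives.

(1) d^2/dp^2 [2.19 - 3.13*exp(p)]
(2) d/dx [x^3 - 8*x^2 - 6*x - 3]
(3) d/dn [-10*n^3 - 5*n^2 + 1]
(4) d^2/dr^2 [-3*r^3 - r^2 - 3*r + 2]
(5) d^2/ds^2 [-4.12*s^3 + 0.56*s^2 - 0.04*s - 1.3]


(1) = -3.13*exp(p)
(2) = 3*x^2 - 16*x - 6
(3) = 10*n*(-3*n - 1)
(4) = -18*r - 2
(5) = 1.12 - 24.72*s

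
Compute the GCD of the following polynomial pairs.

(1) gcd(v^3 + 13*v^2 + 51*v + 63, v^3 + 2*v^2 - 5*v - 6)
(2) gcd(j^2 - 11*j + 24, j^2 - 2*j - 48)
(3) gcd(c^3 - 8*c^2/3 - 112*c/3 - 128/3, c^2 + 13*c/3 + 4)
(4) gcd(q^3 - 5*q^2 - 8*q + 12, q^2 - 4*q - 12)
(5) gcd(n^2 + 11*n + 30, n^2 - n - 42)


(1) = gcd((v + 3)^2*(v + 7), (v - 2)*(v + 1)*(v + 3)) = v + 3
(2) = gcd((j - 8)*(j - 3), (j - 8)*(j + 6)) = j - 8
(3) = gcd((c - 8)*(c + 4/3)*(c + 4), (c + 4/3)*(c + 3)) = c + 4/3
(4) = q^2 - 4*q - 12
(5) = n + 6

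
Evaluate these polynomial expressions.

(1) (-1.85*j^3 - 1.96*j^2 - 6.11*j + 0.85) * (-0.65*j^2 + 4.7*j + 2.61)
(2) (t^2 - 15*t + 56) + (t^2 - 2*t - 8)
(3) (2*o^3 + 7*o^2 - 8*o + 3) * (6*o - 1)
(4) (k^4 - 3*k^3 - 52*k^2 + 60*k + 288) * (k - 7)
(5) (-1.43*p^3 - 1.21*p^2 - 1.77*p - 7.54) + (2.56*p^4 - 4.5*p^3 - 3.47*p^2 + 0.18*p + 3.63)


(1) = 1.2025*j^5 - 7.421*j^4 - 10.069*j^3 - 34.3851*j^2 - 11.9521*j + 2.2185
(2) = 2*t^2 - 17*t + 48
(3) = 12*o^4 + 40*o^3 - 55*o^2 + 26*o - 3
(4) = k^5 - 10*k^4 - 31*k^3 + 424*k^2 - 132*k - 2016
(5) = 2.56*p^4 - 5.93*p^3 - 4.68*p^2 - 1.59*p - 3.91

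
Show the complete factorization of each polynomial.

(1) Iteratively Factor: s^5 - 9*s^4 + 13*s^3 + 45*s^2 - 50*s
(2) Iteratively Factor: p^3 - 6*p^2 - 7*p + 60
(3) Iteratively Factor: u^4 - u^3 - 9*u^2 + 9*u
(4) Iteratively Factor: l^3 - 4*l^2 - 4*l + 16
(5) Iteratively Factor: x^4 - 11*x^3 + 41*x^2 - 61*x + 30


(1) = (s - 1)*(s^4 - 8*s^3 + 5*s^2 + 50*s) = (s - 5)*(s - 1)*(s^3 - 3*s^2 - 10*s) = (s - 5)*(s - 1)*(s + 2)*(s^2 - 5*s) = s*(s - 5)*(s - 1)*(s + 2)*(s - 5)
(2) = (p - 4)*(p^2 - 2*p - 15) = (p - 5)*(p - 4)*(p + 3)
(3) = (u - 3)*(u^3 + 2*u^2 - 3*u) = u*(u - 3)*(u^2 + 2*u - 3) = u*(u - 3)*(u + 3)*(u - 1)
(4) = (l + 2)*(l^2 - 6*l + 8) = (l - 2)*(l + 2)*(l - 4)
(5) = (x - 3)*(x^3 - 8*x^2 + 17*x - 10) = (x - 3)*(x - 2)*(x^2 - 6*x + 5) = (x - 5)*(x - 3)*(x - 2)*(x - 1)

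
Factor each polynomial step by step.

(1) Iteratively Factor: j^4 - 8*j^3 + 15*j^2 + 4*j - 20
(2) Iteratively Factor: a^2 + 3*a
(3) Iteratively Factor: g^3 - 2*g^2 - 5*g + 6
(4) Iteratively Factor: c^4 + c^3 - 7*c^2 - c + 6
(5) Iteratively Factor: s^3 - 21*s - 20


(1) = (j - 2)*(j^3 - 6*j^2 + 3*j + 10) = (j - 5)*(j - 2)*(j^2 - j - 2) = (j - 5)*(j - 2)*(j + 1)*(j - 2)
(2) = (a)*(a + 3)
(3) = (g - 1)*(g^2 - g - 6) = (g - 1)*(g + 2)*(g - 3)
(4) = (c - 2)*(c^3 + 3*c^2 - c - 3) = (c - 2)*(c - 1)*(c^2 + 4*c + 3) = (c - 2)*(c - 1)*(c + 1)*(c + 3)
(5) = (s + 1)*(s^2 - s - 20) = (s - 5)*(s + 1)*(s + 4)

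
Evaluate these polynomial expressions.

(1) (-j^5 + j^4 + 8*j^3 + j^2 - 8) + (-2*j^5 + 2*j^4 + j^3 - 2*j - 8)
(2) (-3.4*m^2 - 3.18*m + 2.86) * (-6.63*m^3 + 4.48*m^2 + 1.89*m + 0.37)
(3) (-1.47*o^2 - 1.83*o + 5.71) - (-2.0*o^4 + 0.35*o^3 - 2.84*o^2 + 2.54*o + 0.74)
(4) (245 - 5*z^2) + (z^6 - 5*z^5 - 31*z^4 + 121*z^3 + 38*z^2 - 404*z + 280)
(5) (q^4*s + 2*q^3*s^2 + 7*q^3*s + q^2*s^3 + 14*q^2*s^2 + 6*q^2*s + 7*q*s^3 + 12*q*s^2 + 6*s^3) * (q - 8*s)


(1) = -3*j^5 + 3*j^4 + 9*j^3 + j^2 - 2*j - 16
(2) = 22.542*m^5 + 5.8514*m^4 - 39.6342*m^3 + 5.5446*m^2 + 4.2288*m + 1.0582
(3) = 2.0*o^4 - 0.35*o^3 + 1.37*o^2 - 4.37*o + 4.97
(4) = z^6 - 5*z^5 - 31*z^4 + 121*z^3 + 33*z^2 - 404*z + 525
(5) = q^5*s - 6*q^4*s^2 + 7*q^4*s - 15*q^3*s^3 - 42*q^3*s^2 + 6*q^3*s - 8*q^2*s^4 - 105*q^2*s^3 - 36*q^2*s^2 - 56*q*s^4 - 90*q*s^3 - 48*s^4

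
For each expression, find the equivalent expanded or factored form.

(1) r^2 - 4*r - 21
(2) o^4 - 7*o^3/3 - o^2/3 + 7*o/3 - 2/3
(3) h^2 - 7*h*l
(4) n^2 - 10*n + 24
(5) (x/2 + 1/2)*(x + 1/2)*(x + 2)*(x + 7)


(1) = (r - 7)*(r + 3)
(2) = (o - 2)*(o - 1)*(o - 1/3)*(o + 1)
(3) = h*(h - 7*l)
(4) = (n - 6)*(n - 4)
(5) = x^4/2 + 21*x^3/4 + 14*x^2 + 51*x/4 + 7/2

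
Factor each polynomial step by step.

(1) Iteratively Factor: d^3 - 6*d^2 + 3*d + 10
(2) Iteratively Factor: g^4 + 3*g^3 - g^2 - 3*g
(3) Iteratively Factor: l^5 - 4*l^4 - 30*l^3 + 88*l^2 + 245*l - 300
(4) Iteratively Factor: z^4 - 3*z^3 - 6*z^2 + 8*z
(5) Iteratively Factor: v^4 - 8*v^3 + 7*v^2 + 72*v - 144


(1) = (d - 2)*(d^2 - 4*d - 5) = (d - 5)*(d - 2)*(d + 1)
(2) = (g)*(g^3 + 3*g^2 - g - 3) = g*(g + 3)*(g^2 - 1) = g*(g + 1)*(g + 3)*(g - 1)
(3) = (l + 4)*(l^4 - 8*l^3 + 2*l^2 + 80*l - 75) = (l - 5)*(l + 4)*(l^3 - 3*l^2 - 13*l + 15) = (l - 5)*(l - 1)*(l + 4)*(l^2 - 2*l - 15) = (l - 5)*(l - 1)*(l + 3)*(l + 4)*(l - 5)
(4) = (z)*(z^3 - 3*z^2 - 6*z + 8) = z*(z - 4)*(z^2 + z - 2) = z*(z - 4)*(z - 1)*(z + 2)
(5) = (v + 3)*(v^3 - 11*v^2 + 40*v - 48) = (v - 4)*(v + 3)*(v^2 - 7*v + 12) = (v - 4)*(v - 3)*(v + 3)*(v - 4)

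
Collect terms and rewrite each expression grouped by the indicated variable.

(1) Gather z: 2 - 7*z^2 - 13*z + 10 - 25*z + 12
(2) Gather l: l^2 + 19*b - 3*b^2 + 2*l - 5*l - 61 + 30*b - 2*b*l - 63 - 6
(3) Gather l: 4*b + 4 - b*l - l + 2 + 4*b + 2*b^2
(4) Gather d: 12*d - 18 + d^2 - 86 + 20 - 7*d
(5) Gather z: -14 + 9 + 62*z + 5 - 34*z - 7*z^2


(1) = -7*z^2 - 38*z + 24
(2) = -3*b^2 + 49*b + l^2 + l*(-2*b - 3) - 130
(3) = 2*b^2 + 8*b + l*(-b - 1) + 6
(4) = d^2 + 5*d - 84
(5) = -7*z^2 + 28*z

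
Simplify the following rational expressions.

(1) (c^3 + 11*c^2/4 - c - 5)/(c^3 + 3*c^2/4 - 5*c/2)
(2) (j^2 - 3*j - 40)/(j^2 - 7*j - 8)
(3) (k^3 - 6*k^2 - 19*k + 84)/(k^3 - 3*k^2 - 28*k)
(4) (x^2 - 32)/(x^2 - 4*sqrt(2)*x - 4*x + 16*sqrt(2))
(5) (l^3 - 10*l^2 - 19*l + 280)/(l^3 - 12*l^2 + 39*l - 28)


(1) = (c + 2)/c
(2) = (j + 5)/(j + 1)
(3) = (k - 3)/k
(4) = (x + 4*sqrt(2))/(x - 4)
(5) = (l^2 - 3*l - 40)/(l^2 - 5*l + 4)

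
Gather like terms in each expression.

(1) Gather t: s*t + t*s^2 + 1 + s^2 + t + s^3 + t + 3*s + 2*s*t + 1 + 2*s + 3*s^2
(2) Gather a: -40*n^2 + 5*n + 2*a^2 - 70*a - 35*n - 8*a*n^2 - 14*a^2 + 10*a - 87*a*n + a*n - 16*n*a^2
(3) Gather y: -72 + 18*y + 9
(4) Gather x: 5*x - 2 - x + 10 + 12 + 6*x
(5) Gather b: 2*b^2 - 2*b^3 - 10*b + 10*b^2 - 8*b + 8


(1) = s^3 + 4*s^2 + 5*s + t*(s^2 + 3*s + 2) + 2
(2) = a^2*(-16*n - 12) + a*(-8*n^2 - 86*n - 60) - 40*n^2 - 30*n
(3) = 18*y - 63
(4) = 10*x + 20
(5) = -2*b^3 + 12*b^2 - 18*b + 8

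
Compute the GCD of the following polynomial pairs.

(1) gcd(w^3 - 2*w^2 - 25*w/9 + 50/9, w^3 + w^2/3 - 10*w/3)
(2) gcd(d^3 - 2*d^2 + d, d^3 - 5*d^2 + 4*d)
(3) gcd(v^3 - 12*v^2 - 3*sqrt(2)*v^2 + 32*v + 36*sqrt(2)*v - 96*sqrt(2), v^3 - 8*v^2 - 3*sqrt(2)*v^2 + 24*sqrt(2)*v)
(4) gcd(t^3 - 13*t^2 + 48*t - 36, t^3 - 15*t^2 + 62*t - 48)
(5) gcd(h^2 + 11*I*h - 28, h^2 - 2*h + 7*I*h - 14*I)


(1) = gcd((w - 2)*(w - 5/3)*(w + 5/3), w*(w - 5/3)*(w + 2)) = w - 5/3
(2) = d^2 - d
(3) = v^2 + v*(-8 - 3*sqrt(2)) + 24*sqrt(2)
(4) = t^2 - 7*t + 6
(5) = h + 7*I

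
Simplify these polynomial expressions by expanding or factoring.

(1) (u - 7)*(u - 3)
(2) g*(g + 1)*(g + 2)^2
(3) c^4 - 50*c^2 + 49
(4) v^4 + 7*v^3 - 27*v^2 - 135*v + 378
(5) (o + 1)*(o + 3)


(1) = u^2 - 10*u + 21
(2) = g^4 + 5*g^3 + 8*g^2 + 4*g
(3) = (c - 7)*(c - 1)*(c + 1)*(c + 7)
(4) = (v - 3)^2*(v + 6)*(v + 7)
(5) = o^2 + 4*o + 3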